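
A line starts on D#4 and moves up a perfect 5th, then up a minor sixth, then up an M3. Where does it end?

A perfect fifth up from D#4 is A#4.
Up a minor sixth from A#4: F#5 (8 semitones up).
A major third up from F#5 is A#5.

A#5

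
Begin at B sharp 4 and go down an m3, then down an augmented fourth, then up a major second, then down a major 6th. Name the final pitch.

G sharp 3

Down a minor third from B#4: G##4 (3 semitones down).
An augmented fourth down from G##4 is D#4.
D#4 up a major second → E#4 (2 semitones).
A major sixth down from E#4 is G#3.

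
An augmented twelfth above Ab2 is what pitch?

Five letters up from A (plus an octave) reaches E.
An augmented twelfth spans 20 semitones, so from Ab2 the target pitch is E4.

E4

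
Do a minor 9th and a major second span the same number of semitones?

No

A minor ninth is 13 semitones but a major second is 2 semitones — different sizes.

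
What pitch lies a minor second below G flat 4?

The second takes the letter from G down to F.
A minor second spans 1 semitone, so from Gb4 the target pitch is F4.

F 4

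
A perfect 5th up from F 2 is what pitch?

C 3

The fifth takes the letter from F up to C.
A perfect fifth is 7 semitones; 7 semitones up from F2 gives C3.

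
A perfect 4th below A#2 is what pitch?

The fourth takes the letter from A down to E.
A perfect fourth spans 5 semitones, so from A#2 the target pitch is E#2.

E#2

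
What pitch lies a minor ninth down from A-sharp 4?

Two letters down from A (plus an octave) reaches G.
Moving 13 semitones down from A#4 (the size of a minor ninth) reaches G##3.

G-double-sharp 3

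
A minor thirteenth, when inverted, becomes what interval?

First reduce the compound minor thirteenth to its simple form, a minor sixth.
The rule of nine gives the new number: 9 − 6 = 3, so a sixth becomes a third.
Quality inverts too: minor becomes major. That makes the inversion a major third.

M3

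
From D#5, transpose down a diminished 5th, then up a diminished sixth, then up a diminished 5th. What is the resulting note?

D#5 down a diminished fifth → G##4 (6 semitones).
Up a diminished sixth from G##4: E5 (7 semitones up).
A diminished fifth up from E5 is Bb5.

Bb5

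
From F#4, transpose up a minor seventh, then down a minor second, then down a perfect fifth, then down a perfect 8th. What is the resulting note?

A minor seventh up from F#4 is E5.
A minor second down from E5 is D#5.
D#5 down a perfect fifth → G#4 (7 semitones).
Down a perfect octave from G#4: G#3 (12 semitones down).

G#3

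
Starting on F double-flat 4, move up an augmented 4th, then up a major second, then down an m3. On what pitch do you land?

A flat 4

An augmented fourth up from Fbb4 is Bbb4.
Up a major second from Bbb4: Cb5 (2 semitones up).
A minor third down from Cb5 is Ab4.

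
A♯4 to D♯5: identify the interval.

perfect 4th

A to D spans four letter names (A-B-C-D): a fourth.
Counting semitones, A#4→D#5 is 5, which is the perfect fourth.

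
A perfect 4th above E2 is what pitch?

A2

The fourth takes the letter from E up to A.
Moving 5 semitones up from E2 (the size of a perfect fourth) reaches A2.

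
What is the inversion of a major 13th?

First reduce the compound major thirteenth to its simple form, a major sixth.
Inverted interval numbers add to nine, so a sixth pairs with a third (6 + 3 = 9).
The quality also flips — major becomes minor — giving a minor third.

minor 3rd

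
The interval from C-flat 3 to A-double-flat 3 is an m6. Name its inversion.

major 3rd

Interval numbers invert to sum to nine: 6 + 3 = 9, so a sixth inverts to a third.
Quality inverts too: minor becomes major. That makes the inversion a major third.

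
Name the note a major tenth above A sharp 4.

C double-sharp 6

The tenth's letter: A up three letter names plus an octave → C.
Moving 16 semitones up from A#4 (the size of a major tenth) reaches C##6.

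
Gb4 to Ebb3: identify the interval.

major tenth

Descending from Gb4 to Ebb3 is the same interval as ascending Ebb3 to Gb4.
E to G spans three letter names (E-F-G), plus an octave — that makes it a tenth of some quality.
The major tenth spans 16 semitones, and Ebb3 to Gb4 is exactly 16 semitones — so this is a major tenth.
(Equivalently, a compound major third: a major third plus an octave.)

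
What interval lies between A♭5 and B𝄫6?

minor ninth

A to B spans two letter names (A-B), plus an octave — that makes it a ninth of some quality.
A major ninth would be 14 semitones, but Ab5 to Bbb6 is 13 — one semitone narrower, making it a minor ninth.
(Equivalently, a compound minor second: a minor second plus an octave.)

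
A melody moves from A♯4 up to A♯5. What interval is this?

A to A is the same letter name, plus an octave — that makes it an octave of some quality.
Counting semitones, A#4→A#5 is 12, which is the perfect octave.

P8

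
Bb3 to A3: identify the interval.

Descending from Bb3 to A3 is the same interval as ascending A3 to Bb3.
A to B spans two letter names (A-B): a second.
At 1 semitone, A3→Bb3 falls one short of a major second: minor.

minor second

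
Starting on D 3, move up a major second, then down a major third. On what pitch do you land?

C 3

A major second up from D3 is E3.
A major third down from E3 is C3.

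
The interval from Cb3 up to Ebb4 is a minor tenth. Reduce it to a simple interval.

Take out an octave (7 from the number): 10 − 7 = 3.
So a minor tenth is an octave plus a minor third. The quality is unchanged.

minor 3rd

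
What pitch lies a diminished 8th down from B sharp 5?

B double-sharp 4

The letter stays B (same as the start), shifted an octave down.
A diminished octave is 11 semitones; 11 semitones down from B#5 gives B##4.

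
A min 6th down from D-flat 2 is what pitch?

Counting six letter names down from D lands on F.
A minor sixth spans 8 semitones, so from Db2 the target pitch is F1.

F 1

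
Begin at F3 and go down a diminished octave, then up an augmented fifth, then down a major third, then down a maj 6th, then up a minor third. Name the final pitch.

F3 down a diminished octave → F#2 (11 semitones).
Up an augmented fifth from F#2: C##3 (8 semitones up).
Down a major third from C##3: A#2 (4 semitones down).
A major sixth down from A#2 is C#2.
C#2 up a minor third → E2 (3 semitones).

E2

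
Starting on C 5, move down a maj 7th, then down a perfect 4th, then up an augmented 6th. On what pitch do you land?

F sharp 4

C5 down a major seventh → Db4 (11 semitones).
Down a perfect fourth from Db4: Ab3 (5 semitones down).
An augmented sixth up from Ab3 is F#4.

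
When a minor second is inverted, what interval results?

The rule of nine gives the new number: 9 − 2 = 7, so a second becomes a seventh.
And minor becomes major under inversion, so we get a major seventh.

major 7th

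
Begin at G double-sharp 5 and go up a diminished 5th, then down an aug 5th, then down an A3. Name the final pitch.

A diminished fifth up from G##5 is D#6.
D#6 down an augmented fifth → G5 (8 semitones).
Down an augmented third from G5: Ebb5 (5 semitones down).

E double-flat 5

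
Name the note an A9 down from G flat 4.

F double-flat 3

Counting two letter names plus an octave down from G lands on F.
An augmented ninth is 15 semitones; 15 semitones down from Gb4 gives Fbb3.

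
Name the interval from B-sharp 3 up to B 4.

diminished 8th

B to B is the same letter name, plus an octave — that makes it an octave of some quality.
B#3 to B4 spans 11 semitones — one semitone narrower than the perfect octave (12) — giving a diminished octave.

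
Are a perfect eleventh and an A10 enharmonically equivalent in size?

Yes

A perfect eleventh spans 17 semitones, and an augmented tenth also spans 17 semitones — they're enharmonic.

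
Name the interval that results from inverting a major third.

m6

The rule of nine gives the new number: 9 − 3 = 6, so a third becomes a sixth.
Quality inverts too: major becomes minor. That makes the inversion a minor sixth.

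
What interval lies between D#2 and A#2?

D to A spans five letter names (D-E-F-G-A) — that makes it a fifth of some quality.
The perfect fifth spans 7 semitones, and D#2 to A#2 is exactly 7 semitones — so this is a perfect fifth.

P5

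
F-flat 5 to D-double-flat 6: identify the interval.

F to D spans six letter names (F-G-A-B-C-D) — that makes it a sixth of some quality.
A major sixth would be 9 semitones, but Fb5 to Dbb6 is 8 — one semitone narrower, making it a minor sixth.

minor sixth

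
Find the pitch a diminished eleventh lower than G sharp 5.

D double-sharp 4

The eleventh's letter: G down four letter names plus an octave → D.
A diminished eleventh spans 16 semitones, so from G#5 the target pitch is D##4.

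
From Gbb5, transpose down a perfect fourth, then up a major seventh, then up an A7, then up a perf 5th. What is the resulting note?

F#7

A perfect fourth down from Gbb5 is Dbb5.
A major seventh up from Dbb5 is Cb6.
Cb6 up an augmented seventh → B6 (12 semitones).
Up a perfect fifth from B6: F#7 (7 semitones up).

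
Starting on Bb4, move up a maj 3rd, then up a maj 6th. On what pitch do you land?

B5

Up a major third from Bb4: D5 (4 semitones up).
Up a major sixth from D5: B5 (9 semitones up).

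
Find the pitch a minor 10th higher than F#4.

A5

Three letters up from F (plus an octave) reaches A.
A minor tenth spans 15 semitones, so from F#4 the target pitch is A5.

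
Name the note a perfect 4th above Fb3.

Bbb3

Four letter names up from F: B.
A perfect fourth spans 5 semitones, so from Fb3 the target pitch is Bbb3.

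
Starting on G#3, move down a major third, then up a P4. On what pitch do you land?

A major third down from G#3 is E3.
A perfect fourth up from E3 is A3.

A3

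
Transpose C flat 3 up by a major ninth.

D flat 4

The ninth's letter: C up two letter names plus an octave → D.
A major ninth is 14 semitones; 14 semitones up from Cb3 gives Db4.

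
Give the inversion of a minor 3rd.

Inverted interval numbers add to nine, so a third pairs with a sixth (3 + 6 = 9).
Quality inverts too: minor becomes major. That makes the inversion a major sixth.

M6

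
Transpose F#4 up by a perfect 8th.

An octave keeps the letter name F, an octave up from F.
A perfect octave is 12 semitones; 12 semitones up from F#4 gives F#5.

F#5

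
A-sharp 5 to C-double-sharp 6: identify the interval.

major third

A to C spans three letter names (A-B-C): a third.
The major third spans 4 semitones, and A#5 to C##6 is exactly 4 semitones — so this is a major third.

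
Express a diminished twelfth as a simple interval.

diminished fifth

Subtracting seven from the interval number removes an octave: 12 − 7 = 5.
Quality carries through unchanged, so the simple form is a diminished fifth.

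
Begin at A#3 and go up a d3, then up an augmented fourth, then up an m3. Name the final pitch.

A#3 up a diminished third → C4 (2 semitones).
An augmented fourth up from C4 is F#4.
F#4 up a minor third → A4 (3 semitones).

A4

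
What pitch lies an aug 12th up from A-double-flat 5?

The twelfth's letter: A up five letter names plus an octave → E.
An augmented twelfth spans 20 semitones, so from Abb5 the target pitch is Eb7.

E-flat 7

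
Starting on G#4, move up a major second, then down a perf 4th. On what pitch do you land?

A major second up from G#4 is A#4.
A#4 down a perfect fourth → E#4 (5 semitones).

E#4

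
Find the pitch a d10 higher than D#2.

Counting three letter names plus an octave up from D lands on F.
A diminished tenth is 14 semitones; 14 semitones up from D#2 gives F3.

F3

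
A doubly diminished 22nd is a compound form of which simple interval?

doubly diminished 8th

Each octave removed subtracts seven from the number: 22 − 14 = 8.
Quality carries through unchanged, so the simple form is a doubly diminished octave.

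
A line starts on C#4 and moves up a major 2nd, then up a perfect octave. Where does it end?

C#4 up a major second → D#4 (2 semitones).
D#4 up a perfect octave → D#5 (12 semitones).

D#5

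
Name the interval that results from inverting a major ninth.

First reduce the compound major ninth to its simple form, a major second.
The rule of nine gives the new number: 9 − 2 = 7, so a second becomes a seventh.
And major becomes minor under inversion, so we get a minor seventh.

minor seventh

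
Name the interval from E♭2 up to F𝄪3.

doubly augmented ninth

E to F spans two letter names (E-F), plus an octave: a ninth.
The major ninth is 14 semitones; here we have 16, two semitones wider: doubly augmented.
(Equivalently, a compound doubly augmented second: a doubly augmented second plus an octave.)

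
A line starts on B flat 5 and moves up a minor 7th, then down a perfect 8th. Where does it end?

A minor seventh up from Bb5 is Ab6.
Down a perfect octave from Ab6: Ab5 (12 semitones down).

A flat 5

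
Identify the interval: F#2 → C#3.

perfect 5th

F to C spans five letter names (F-G-A-B-C), so the interval is some kind of fifth.
The perfect fifth spans 7 semitones, and F#2 to C#3 is exactly 7 semitones — so this is a perfect fifth.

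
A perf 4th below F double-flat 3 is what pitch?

C double-flat 3

Four letter names down from F: C.
A perfect fourth is 5 semitones; 5 semitones down from Fbb3 gives Cbb3.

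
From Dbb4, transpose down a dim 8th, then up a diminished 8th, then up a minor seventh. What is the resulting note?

Dbb4 down a diminished octave → Db3 (11 semitones).
Db3 up a diminished octave → Dbb4 (11 semitones).
Up a minor seventh from Dbb4: Cbb5 (10 semitones up).

Cbb5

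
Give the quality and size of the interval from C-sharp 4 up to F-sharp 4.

C to F spans four letter names (C-D-E-F) — that makes it a fourth of some quality.
Counting semitones, C#4→F#4 is 5, which is the perfect fourth.

P4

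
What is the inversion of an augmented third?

Interval numbers invert to sum to nine: 3 + 6 = 9, so a third inverts to a sixth.
Quality inverts too: augmented becomes diminished. That makes the inversion a diminished sixth.

diminished sixth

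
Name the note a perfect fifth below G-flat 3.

The fifth takes the letter from G down to C.
A perfect fifth spans 7 semitones, so from Gb3 the target pitch is Cb3.

C-flat 3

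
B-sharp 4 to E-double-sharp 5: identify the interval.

augmented fourth

B to E spans four letter names (B-C-D-E), so the interval is some kind of fourth.
B#4 to E##5 spans 6 semitones — one semitone wider than the perfect fourth (5) — giving an augmented fourth.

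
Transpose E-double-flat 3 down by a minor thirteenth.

Counting six letter names plus an octave down from E lands on G.
A minor thirteenth spans 20 semitones, so from Ebb3 the target pitch is Gb1.

G-flat 1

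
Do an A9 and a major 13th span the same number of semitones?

15 semitones (augmented ninth) vs 21 semitones (major thirteenth): not equal.

No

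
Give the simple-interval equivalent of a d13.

diminished 6th

Subtracting seven from the interval number removes an octave: 13 − 7 = 6.
So a diminished thirteenth is an octave plus a diminished sixth. The quality is unchanged.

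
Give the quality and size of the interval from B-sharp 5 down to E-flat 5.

Descending from B#5 to Eb5 is the same interval as ascending Eb5 to B#5.
E to B spans five letter names (E-F-G-A-B), so the interval is some kind of fifth.
The perfect fifth is 7 semitones; here we have 9, two semitones wider: doubly augmented.

doubly augmented 5th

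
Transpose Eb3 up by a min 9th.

Fb4

Counting two letter names plus an octave up from E lands on F.
A minor ninth is 13 semitones; 13 semitones up from Eb3 gives Fb4.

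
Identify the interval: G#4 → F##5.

G to F spans seven letter names (G-A-B-C-D-E-F): a seventh.
G#4 to F##5 is 11 semitones, matching the major seventh exactly, so the quality is major.

major seventh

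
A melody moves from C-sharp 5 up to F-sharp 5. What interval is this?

perfect 4th

C to F spans four letter names (C-D-E-F), so the interval is some kind of fourth.
Counting semitones, C#5→F#5 is 5, which is the perfect fourth.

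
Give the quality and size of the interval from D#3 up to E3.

D to E spans two letter names (D-E) — that makes it a second of some quality.
A major second would be 2 semitones, but D#3 to E3 is 1 — one semitone narrower, making it a minor second.

minor 2nd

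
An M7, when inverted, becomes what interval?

m2

Inverted interval numbers add to nine, so a seventh pairs with a second (7 + 2 = 9).
The quality also flips — major becomes minor — giving a minor second.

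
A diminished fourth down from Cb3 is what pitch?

G2

Four letter names down from C: G.
A diminished fourth is 4 semitones; 4 semitones down from Cb3 gives G2.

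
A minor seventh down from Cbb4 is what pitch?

Dbb3

The seventh takes the letter from C down to D.
A minor seventh spans 10 semitones, so from Cbb4 the target pitch is Dbb3.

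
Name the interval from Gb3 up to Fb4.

minor seventh

G to F spans seven letter names (G-A-B-C-D-E-F), so the interval is some kind of seventh.
Gb3 to Fb4 is 10 semitones, a half step short of the major seventh (11), so this is minor.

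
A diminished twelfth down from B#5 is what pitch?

E##4

The twelfth's letter: B down five letter names plus an octave → E.
A diminished twelfth spans 18 semitones, so from B#5 the target pitch is E##4.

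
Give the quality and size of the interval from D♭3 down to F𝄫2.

Descending from Db3 to Fbb2 is the same interval as ascending Fbb2 to Db3.
F to D spans six letter names (F-G-A-B-C-D) — that makes it a sixth of some quality.
Fbb2 to Db3 spans 10 semitones — one semitone wider than the major sixth (9) — giving an augmented sixth.

augmented 6th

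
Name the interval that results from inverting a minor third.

Inverted interval numbers add to nine, so a third pairs with a sixth (3 + 6 = 9).
The quality also flips — minor becomes major — giving a major sixth.

major 6th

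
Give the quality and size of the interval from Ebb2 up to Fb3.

major ninth

E to F spans two letter names (E-F), plus an octave — that makes it a ninth of some quality.
Ebb2 to Fb3 is 14 semitones, matching the major ninth exactly, so the quality is major.
(Equivalently, a compound major second: a major second plus an octave.)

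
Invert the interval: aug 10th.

d6

First reduce the compound augmented tenth to its simple form, an augmented third.
Inverted interval numbers add to nine, so a third pairs with a sixth (3 + 6 = 9).
The quality also flips — augmented becomes diminished — giving a diminished sixth.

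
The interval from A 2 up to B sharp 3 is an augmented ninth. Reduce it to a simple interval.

Subtracting seven from the interval number removes an octave: 9 − 7 = 2.
So an augmented ninth is an octave plus an augmented second. The quality is unchanged.

augmented second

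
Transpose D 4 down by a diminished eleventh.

Counting four letter names plus an octave down from D lands on A.
Moving 16 semitones down from D4 (the size of a diminished eleventh) reaches A#2.

A sharp 2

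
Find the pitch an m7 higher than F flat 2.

The seventh takes the letter from F up to E.
Moving 10 semitones up from Fb2 (the size of a minor seventh) reaches Ebb3.

E double-flat 3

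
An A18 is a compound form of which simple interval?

Each octave removed subtracts seven from the number: 18 − 14 = 4.
So an augmented eighteenth is 2 octaves plus an augmented fourth. The quality is unchanged.

augmented fourth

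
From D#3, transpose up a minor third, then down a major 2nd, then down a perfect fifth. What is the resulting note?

Up a minor third from D#3: F#3 (3 semitones up).
F#3 down a major second → E3 (2 semitones).
A perfect fifth down from E3 is A2.

A2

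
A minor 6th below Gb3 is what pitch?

Bb2

Counting six letter names down from G lands on B.
A minor sixth is 8 semitones; 8 semitones down from Gb3 gives Bb2.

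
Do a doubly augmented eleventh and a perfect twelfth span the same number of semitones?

Yes

Both span 19 semitones: a doubly augmented eleventh and a perfect twelfth are the same chromatic distance.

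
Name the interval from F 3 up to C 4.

perfect fifth

F to C spans five letter names (F-G-A-B-C): a fifth.
F3 to C4 is 7 semitones, matching the perfect fifth exactly, so the quality is perfect.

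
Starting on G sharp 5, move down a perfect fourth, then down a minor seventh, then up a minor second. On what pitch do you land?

A perfect fourth down from G#5 is D#5.
D#5 down a minor seventh → E#4 (10 semitones).
A minor second up from E#4 is F#4.

F sharp 4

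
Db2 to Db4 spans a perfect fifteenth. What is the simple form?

perfect octave

Take out an octave (7 from the number): 15 − 7 = 8.
Quality carries through unchanged, so the simple form is a perfect octave.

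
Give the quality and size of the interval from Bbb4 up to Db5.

M3

B to D spans three letter names (B-C-D) — that makes it a third of some quality.
Counting semitones, Bbb4→Db5 is 4, which is the major third.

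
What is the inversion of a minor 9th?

First reduce the compound minor ninth to its simple form, a minor second.
Inverted interval numbers add to nine, so a second pairs with a seventh (2 + 7 = 9).
The quality also flips — minor becomes major — giving a major seventh.

M7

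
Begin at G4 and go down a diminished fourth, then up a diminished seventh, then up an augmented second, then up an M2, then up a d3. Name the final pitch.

G5

A diminished fourth down from G4 is D#4.
Up a diminished seventh from D#4: C5 (9 semitones up).
C5 up an augmented second → D#5 (3 semitones).
Up a major second from D#5: E#5 (2 semitones up).
E#5 up a diminished third → G5 (2 semitones).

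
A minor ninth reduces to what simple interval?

minor second

Each octave removed subtracts seven from the number: 9 − 7 = 2.
Quality carries through unchanged, so the simple form is a minor second.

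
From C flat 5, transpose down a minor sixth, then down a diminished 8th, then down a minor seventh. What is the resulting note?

F sharp 2

Down a minor sixth from Cb5: Eb4 (8 semitones down).
Down a diminished octave from Eb4: E3 (11 semitones down).
E3 down a minor seventh → F#2 (10 semitones).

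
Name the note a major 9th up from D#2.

The ninth's letter: D up two letter names plus an octave → E.
Moving 14 semitones up from D#2 (the size of a major ninth) reaches E#3.

E#3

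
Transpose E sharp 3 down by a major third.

C sharp 3

The third takes the letter from E down to C.
Moving 4 semitones down from E#3 (the size of a major third) reaches C#3.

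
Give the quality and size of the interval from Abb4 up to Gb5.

A to G spans seven letter names (A-B-C-D-E-F-G), so the interval is some kind of seventh.
The major seventh spans 11 semitones, and Abb4 to Gb5 is exactly 11 semitones — so this is a major seventh.

major 7th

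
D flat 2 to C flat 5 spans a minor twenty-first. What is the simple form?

Each octave removed subtracts seven from the number: 21 − 14 = 7.
So a minor twenty-first is 2 octaves plus a minor seventh. The quality is unchanged.

minor 7th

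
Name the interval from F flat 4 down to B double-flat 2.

perfect twelfth

Descending from Fb4 to Bbb2 is the same interval as ascending Bbb2 to Fb4.
B to F spans five letter names (B-C-D-E-F), plus an octave: a twelfth.
Counting semitones, Bbb2→Fb4 is 19, which is the perfect twelfth.
(Equivalently, a compound perfect fifth: a perfect fifth plus an octave.)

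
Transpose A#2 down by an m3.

F##2

The third takes the letter from A down to F.
Moving 3 semitones down from A#2 (the size of a minor third) reaches F##2.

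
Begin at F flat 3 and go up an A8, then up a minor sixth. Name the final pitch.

D flat 5

Fb3 up an augmented octave → F4 (13 semitones).
F4 up a minor sixth → Db5 (8 semitones).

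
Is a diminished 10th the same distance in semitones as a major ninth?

Both span 14 semitones: a diminished tenth and a major ninth are the same chromatic distance.

Yes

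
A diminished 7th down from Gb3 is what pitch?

Seven letter names down from G: A.
Moving 9 semitones down from Gb3 (the size of a diminished seventh) reaches A2.

A2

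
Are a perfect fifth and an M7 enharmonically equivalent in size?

No

A perfect fifth spans 7 semitones; a major seventh spans 11 semitones. They differ by 4.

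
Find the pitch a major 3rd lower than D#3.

B2

Counting three letter names down from D lands on B.
A major third is 4 semitones; 4 semitones down from D#3 gives B2.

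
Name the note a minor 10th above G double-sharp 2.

B sharp 3

The tenth's letter: G up three letter names plus an octave → B.
A minor tenth is 15 semitones; 15 semitones up from G##2 gives B#3.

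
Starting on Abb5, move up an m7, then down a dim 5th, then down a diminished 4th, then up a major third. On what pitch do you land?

A minor seventh up from Abb5 is Gbb6.
Gbb6 down a diminished fifth → Cb6 (6 semitones).
A diminished fourth down from Cb6 is G5.
G5 up a major third → B5 (4 semitones).

B5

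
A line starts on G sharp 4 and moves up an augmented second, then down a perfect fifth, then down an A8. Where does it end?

An augmented second up from G#4 is A##4.
A perfect fifth down from A##4 is D##4.
Down an augmented octave from D##4: D#3 (13 semitones down).

D sharp 3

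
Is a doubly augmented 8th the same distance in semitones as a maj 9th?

A doubly augmented octave = 14 semitones = a major ninth; enharmonically equal.

Yes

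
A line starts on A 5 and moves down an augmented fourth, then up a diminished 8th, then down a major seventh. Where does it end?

F double-flat 5

A5 down an augmented fourth → Eb5 (6 semitones).
Up a diminished octave from Eb5: Ebb6 (11 semitones up).
A major seventh down from Ebb6 is Fbb5.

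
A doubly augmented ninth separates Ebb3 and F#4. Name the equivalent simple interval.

Take out an octave (7 from the number): 9 − 7 = 2.
That makes a doubly augmented ninth a compound doubly augmented second — an octave plus a doubly augmented second.

doubly augmented 2nd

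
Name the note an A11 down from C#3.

G1

Four letters down from C (plus an octave) reaches G.
An augmented eleventh is 18 semitones; 18 semitones down from C#3 gives G1.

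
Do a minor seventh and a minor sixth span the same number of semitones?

A minor seventh is 10 semitones but a minor sixth is 8 semitones — different sizes.

No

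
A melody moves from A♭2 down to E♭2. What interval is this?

Descending from Ab2 to Eb2 is the same interval as ascending Eb2 to Ab2.
E to A spans four letter names (E-F-G-A): a fourth.
Eb2 to Ab2 is 5 semitones, matching the perfect fourth exactly, so the quality is perfect.

perfect fourth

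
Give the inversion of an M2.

minor seventh

The rule of nine gives the new number: 9 − 2 = 7, so a second becomes a seventh.
The quality also flips — major becomes minor — giving a minor seventh.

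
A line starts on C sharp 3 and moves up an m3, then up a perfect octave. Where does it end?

E 4

Up a minor third from C#3: E3 (3 semitones up).
Up a perfect octave from E3: E4 (12 semitones up).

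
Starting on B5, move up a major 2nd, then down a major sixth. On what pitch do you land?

A major second up from B5 is C#6.
C#6 down a major sixth → E5 (9 semitones).

E5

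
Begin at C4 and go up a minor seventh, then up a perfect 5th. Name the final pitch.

F5

A minor seventh up from C4 is Bb4.
A perfect fifth up from Bb4 is F5.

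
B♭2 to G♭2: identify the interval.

Descending from Bb2 to Gb2 is the same interval as ascending Gb2 to Bb2.
G to B spans three letter names (G-A-B) — that makes it a third of some quality.
Gb2 to Bb2 is 4 semitones, matching the major third exactly, so the quality is major.

major third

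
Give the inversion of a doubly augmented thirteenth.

First reduce the compound doubly augmented thirteenth to its simple form, a doubly augmented sixth.
Interval numbers invert to sum to nine: 6 + 3 = 9, so a sixth inverts to a third.
The quality also flips — doubly augmented becomes doubly diminished — giving a doubly diminished third.

dd3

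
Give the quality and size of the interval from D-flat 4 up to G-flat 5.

perfect eleventh

D to G spans four letter names (D-E-F-G), plus an octave, so the interval is some kind of eleventh.
The perfect eleventh spans 17 semitones, and Db4 to Gb5 is exactly 17 semitones — so this is a perfect eleventh.
(Equivalently, a compound perfect fourth: a perfect fourth plus an octave.)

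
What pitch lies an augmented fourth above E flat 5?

Four letter names up from E: A.
An augmented fourth is 6 semitones; 6 semitones up from Eb5 gives A5.

A 5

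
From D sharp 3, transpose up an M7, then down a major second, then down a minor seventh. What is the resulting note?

D#3 up a major seventh → C##4 (11 semitones).
A major second down from C##4 is B#3.
Down a minor seventh from B#3: C##3 (10 semitones down).

C double-sharp 3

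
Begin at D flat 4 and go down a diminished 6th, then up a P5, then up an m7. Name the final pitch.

B 4

Down a diminished sixth from Db4: F#3 (7 semitones down).
Up a perfect fifth from F#3: C#4 (7 semitones up).
A minor seventh up from C#4 is B4.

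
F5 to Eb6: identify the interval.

minor seventh

F to E spans seven letter names (F-G-A-B-C-D-E), so the interval is some kind of seventh.
F5 to Eb6 is 10 semitones, a half step short of the major seventh (11), so this is minor.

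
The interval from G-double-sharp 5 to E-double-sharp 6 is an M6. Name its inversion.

minor third

The rule of nine gives the new number: 9 − 6 = 3, so a sixth becomes a third.
Quality inverts too: major becomes minor. That makes the inversion a minor third.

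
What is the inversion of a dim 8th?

Inverted interval numbers add to nine, so an octave pairs with a unison (8 + 1 = 9).
And diminished becomes augmented under inversion, so we get an augmented unison.

augmented 1st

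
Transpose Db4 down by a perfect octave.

Db3

An octave keeps the letter name D, an octave down from D.
A perfect octave spans 12 semitones, so from Db4 the target pitch is Db3.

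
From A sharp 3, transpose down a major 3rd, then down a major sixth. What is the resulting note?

A 2

A major third down from A#3 is F#3.
A major sixth down from F#3 is A2.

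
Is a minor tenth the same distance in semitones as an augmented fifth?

No

A minor tenth spans 15 semitones; an augmented fifth spans 8 semitones. They differ by 7.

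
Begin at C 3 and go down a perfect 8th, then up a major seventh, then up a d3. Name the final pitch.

D flat 3

C3 down a perfect octave → C2 (12 semitones).
A major seventh up from C2 is B2.
Up a diminished third from B2: Db3 (2 semitones up).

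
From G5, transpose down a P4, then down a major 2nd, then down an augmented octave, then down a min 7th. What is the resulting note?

Db3

Down a perfect fourth from G5: D5 (5 semitones down).
D5 down a major second → C5 (2 semitones).
Down an augmented octave from C5: Cb4 (13 semitones down).
Down a minor seventh from Cb4: Db3 (10 semitones down).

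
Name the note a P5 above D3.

A3

Counting five letter names up from D lands on A.
Moving 7 semitones up from D3 (the size of a perfect fifth) reaches A3.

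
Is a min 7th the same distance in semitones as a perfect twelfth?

No

10 semitones (minor seventh) vs 19 semitones (perfect twelfth): not equal.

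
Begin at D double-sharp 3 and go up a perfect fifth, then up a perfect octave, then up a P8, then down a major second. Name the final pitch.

G double-sharp 5

D##3 up a perfect fifth → A##3 (7 semitones).
A perfect octave up from A##3 is A##4.
A##4 up a perfect octave → A##5 (12 semitones).
A##5 down a major second → G##5 (2 semitones).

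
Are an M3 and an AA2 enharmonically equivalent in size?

Yes

A major third = 4 semitones = a doubly augmented second; enharmonically equal.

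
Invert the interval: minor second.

Interval numbers invert to sum to nine: 2 + 7 = 9, so a second inverts to a seventh.
Quality inverts too: minor becomes major. That makes the inversion a major seventh.

M7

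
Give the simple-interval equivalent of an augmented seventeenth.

Subtracting seven from the interval number removes an octave: 17 − 14 = 3.
That makes an augmented seventeenth a compound augmented third — 2 octaves plus an augmented third.

A3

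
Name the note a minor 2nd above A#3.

B3

Two letter names up from A: B.
A minor second is 1 semitone; 1 semitone up from A#3 gives B3.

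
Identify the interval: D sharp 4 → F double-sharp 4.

M3

D to F spans three letter names (D-E-F), so the interval is some kind of third.
D#4 to F##4 is 4 semitones, matching the major third exactly, so the quality is major.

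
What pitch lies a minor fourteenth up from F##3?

Counting seven letter names plus an octave up from F lands on E.
Moving 22 semitones up from F##3 (the size of a minor fourteenth) reaches E#5.

E#5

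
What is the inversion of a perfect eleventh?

First reduce the compound perfect eleventh to its simple form, a perfect fourth.
Interval numbers invert to sum to nine: 4 + 5 = 9, so a fourth inverts to a fifth.
The quality also flips — perfect stays perfect — giving a perfect fifth.

perfect fifth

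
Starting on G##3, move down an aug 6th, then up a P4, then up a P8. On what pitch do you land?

E4

G##3 down an augmented sixth → B2 (10 semitones).
Up a perfect fourth from B2: E3 (5 semitones up).
A perfect octave up from E3 is E4.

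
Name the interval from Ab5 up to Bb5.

major second

A to B spans two letter names (A-B) — that makes it a second of some quality.
The major second spans 2 semitones, and Ab5 to Bb5 is exactly 2 semitones — so this is a major second.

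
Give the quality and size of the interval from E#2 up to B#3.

E to B spans five letter names (E-F-G-A-B), plus an octave: a twelfth.
Counting semitones, E#2→B#3 is 19, which is the perfect twelfth.
(Equivalently, a compound perfect fifth: a perfect fifth plus an octave.)

perfect twelfth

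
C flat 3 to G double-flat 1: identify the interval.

augmented eleventh

Descending from Cb3 to Gbb1 is the same interval as ascending Gbb1 to Cb3.
G to C spans four letter names (G-A-B-C), plus an octave — that makes it an eleventh of some quality.
Gbb1 to Cb3 spans 18 semitones — one semitone wider than the perfect eleventh (17) — giving an augmented eleventh.
(Equivalently, a compound augmented fourth: an augmented fourth plus an octave.)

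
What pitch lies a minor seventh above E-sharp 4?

D-sharp 5

Counting seven letter names up from E lands on D.
A minor seventh spans 10 semitones, so from E#4 the target pitch is D#5.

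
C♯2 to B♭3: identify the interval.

C to B spans seven letter names (C-D-E-F-G-A-B), plus an octave — that makes it a fourteenth of some quality.
A major fourteenth would be 23 semitones; C#2 to Bb3 is 21, two semitones narrower, so the interval is diminished.
(Equivalently, a compound diminished seventh: a diminished seventh plus an octave.)

d14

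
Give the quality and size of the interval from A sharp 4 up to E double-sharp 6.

A to E spans five letter names (A-B-C-D-E), plus an octave: a twelfth.
A perfect twelfth would be 19 semitones; A#4 to E##6 is 20, one semitone wider, so the interval is augmented.
(Equivalently, a compound augmented fifth: an augmented fifth plus an octave.)

augmented 12th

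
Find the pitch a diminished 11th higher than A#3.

Counting four letter names plus an octave up from A lands on D.
A diminished eleventh is 16 semitones; 16 semitones up from A#3 gives D5.

D5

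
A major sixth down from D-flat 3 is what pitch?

Six letter names down from D: F.
A major sixth is 9 semitones; 9 semitones down from Db3 gives Fb2.

F-flat 2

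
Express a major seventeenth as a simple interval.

major 3rd

Each octave removed subtracts seven from the number: 17 − 14 = 3.
So a major seventeenth is 2 octaves plus a major third. The quality is unchanged.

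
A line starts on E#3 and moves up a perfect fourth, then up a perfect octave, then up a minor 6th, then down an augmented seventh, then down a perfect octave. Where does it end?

E#3 up a perfect fourth → A#3 (5 semitones).
Up a perfect octave from A#3: A#4 (12 semitones up).
A#4 up a minor sixth → F#5 (8 semitones).
Down an augmented seventh from F#5: Gb4 (12 semitones down).
Down a perfect octave from Gb4: Gb3 (12 semitones down).

Gb3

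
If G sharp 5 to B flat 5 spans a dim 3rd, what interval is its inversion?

Interval numbers invert to sum to nine: 3 + 6 = 9, so a third inverts to a sixth.
And diminished becomes augmented under inversion, so we get an augmented sixth.

augmented 6th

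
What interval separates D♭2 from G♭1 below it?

Descending from Db2 to Gb1 is the same interval as ascending Gb1 to Db2.
G to D spans five letter names (G-A-B-C-D): a fifth.
Gb1 to Db2 is 7 semitones, matching the perfect fifth exactly, so the quality is perfect.

P5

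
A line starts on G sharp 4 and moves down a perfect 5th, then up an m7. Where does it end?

B 4

Down a perfect fifth from G#4: C#4 (7 semitones down).
C#4 up a minor seventh → B4 (10 semitones).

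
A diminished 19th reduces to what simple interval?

Subtracting seven from the interval number removes an octave: 19 − 14 = 5.
So a diminished nineteenth is 2 octaves plus a diminished fifth. The quality is unchanged.

d5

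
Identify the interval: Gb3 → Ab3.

G to A spans two letter names (G-A), so the interval is some kind of second.
The major second spans 2 semitones, and Gb3 to Ab3 is exactly 2 semitones — so this is a major second.

major second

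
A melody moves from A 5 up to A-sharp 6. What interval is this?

augmented 8th

A to A is the same letter name, plus an octave, so the interval is some kind of octave.
A5 to A#6 spans 13 semitones — one semitone wider than the perfect octave (12) — giving an augmented octave.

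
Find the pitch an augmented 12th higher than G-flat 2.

Counting five letter names plus an octave up from G lands on D.
An augmented twelfth is 20 semitones; 20 semitones up from Gb2 gives D4.

D 4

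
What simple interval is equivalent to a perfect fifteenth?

perfect octave

Subtracting seven from the interval number removes an octave: 15 − 7 = 8.
So a perfect fifteenth is an octave plus a perfect octave. The quality is unchanged.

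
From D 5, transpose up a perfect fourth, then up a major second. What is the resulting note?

A 5

A perfect fourth up from D5 is G5.
G5 up a major second → A5 (2 semitones).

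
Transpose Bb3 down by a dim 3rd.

The third takes the letter from B down to G.
A diminished third is 2 semitones; 2 semitones down from Bb3 gives G#3.

G#3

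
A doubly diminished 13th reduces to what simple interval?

dd6

Subtracting seven from the interval number removes an octave: 13 − 7 = 6.
Quality carries through unchanged, so the simple form is a doubly diminished sixth.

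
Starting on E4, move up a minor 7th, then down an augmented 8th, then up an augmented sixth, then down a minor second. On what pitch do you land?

A#4

A minor seventh up from E4 is D5.
Down an augmented octave from D5: Db4 (13 semitones down).
An augmented sixth up from Db4 is B4.
A minor second down from B4 is A#4.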